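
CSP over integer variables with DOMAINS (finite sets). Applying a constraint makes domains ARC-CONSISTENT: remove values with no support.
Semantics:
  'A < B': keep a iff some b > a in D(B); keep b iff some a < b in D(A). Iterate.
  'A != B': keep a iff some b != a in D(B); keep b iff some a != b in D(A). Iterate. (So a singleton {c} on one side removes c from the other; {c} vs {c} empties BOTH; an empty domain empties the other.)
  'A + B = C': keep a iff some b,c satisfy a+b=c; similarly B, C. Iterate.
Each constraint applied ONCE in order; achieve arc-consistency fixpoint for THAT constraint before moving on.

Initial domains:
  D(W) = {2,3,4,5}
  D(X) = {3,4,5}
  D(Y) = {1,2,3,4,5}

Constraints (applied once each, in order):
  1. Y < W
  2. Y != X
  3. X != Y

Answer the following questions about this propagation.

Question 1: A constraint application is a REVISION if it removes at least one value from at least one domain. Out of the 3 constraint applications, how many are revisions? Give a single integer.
Constraint 1 (Y < W) on D(Y)={1,2,3,4,5} D(W)={2,3,4,5}: Y {1,2,3,4,5}->{1,2,3,4} => REVISION
Constraint 2 (Y != X) on D(Y)={1,2,3,4} D(X)={3,4,5}: no change => not a revision
Constraint 3 (X != Y) on D(X)={3,4,5} D(Y)={1,2,3,4}: no change => not a revision
Total revisions = 1

Answer: 1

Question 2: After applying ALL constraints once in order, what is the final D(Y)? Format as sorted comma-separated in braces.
Constraint 1 (Y < W) on D(Y)={1,2,3,4,5} D(W)={2,3,4,5}: Y {1,2,3,4,5}->{1,2,3,4}
Constraint 2 (Y != X) on D(Y)={1,2,3,4} D(X)={3,4,5}: no change
Constraint 3 (X != Y) on D(X)={3,4,5} D(Y)={1,2,3,4}: no change
So after all 3 constraints: D(Y) = {1,2,3,4}

Answer: {1,2,3,4}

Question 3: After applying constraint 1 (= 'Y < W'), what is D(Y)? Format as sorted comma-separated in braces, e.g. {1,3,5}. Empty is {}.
Answer: {1,2,3,4}

Derivation:
Constraint 1 (Y < W) on D(Y)={1,2,3,4,5} D(W)={2,3,4,5}: Y {1,2,3,4,5}->{1,2,3,4}
So after constraint 1: D(Y) = {1,2,3,4}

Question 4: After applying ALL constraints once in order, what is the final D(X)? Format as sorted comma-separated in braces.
Answer: {3,4,5}

Derivation:
Constraint 1 (Y < W) on D(Y)={1,2,3,4,5} D(W)={2,3,4,5}: Y {1,2,3,4,5}->{1,2,3,4}
Constraint 2 (Y != X) on D(Y)={1,2,3,4} D(X)={3,4,5}: no change
Constraint 3 (X != Y) on D(X)={3,4,5} D(Y)={1,2,3,4}: no change
So after all 3 constraints: D(X) = {3,4,5}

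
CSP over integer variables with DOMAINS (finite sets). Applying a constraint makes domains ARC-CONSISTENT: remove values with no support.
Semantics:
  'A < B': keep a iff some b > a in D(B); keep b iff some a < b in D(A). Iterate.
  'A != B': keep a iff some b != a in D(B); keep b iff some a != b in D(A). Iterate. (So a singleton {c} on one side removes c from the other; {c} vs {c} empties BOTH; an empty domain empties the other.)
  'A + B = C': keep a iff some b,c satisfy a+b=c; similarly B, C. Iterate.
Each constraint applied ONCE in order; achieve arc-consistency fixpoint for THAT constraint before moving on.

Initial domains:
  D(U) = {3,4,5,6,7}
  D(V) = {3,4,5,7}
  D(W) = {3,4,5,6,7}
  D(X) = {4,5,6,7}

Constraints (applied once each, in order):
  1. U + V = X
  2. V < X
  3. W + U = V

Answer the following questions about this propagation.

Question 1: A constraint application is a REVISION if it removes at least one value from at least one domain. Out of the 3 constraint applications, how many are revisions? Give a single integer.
Answer: 2

Derivation:
Constraint 1 (U + V = X) on D(U)={3,4,5,6,7} D(V)={3,4,5,7} D(X)={4,5,6,7}: U {3,4,5,6,7}->{3,4}; V {3,4,5,7}->{3,4}; X {4,5,6,7}->{6,7} => REVISION
Constraint 2 (V < X) on D(V)={3,4} D(X)={6,7}: no change => not a revision
Constraint 3 (W + U = V) on D(W)={3,4,5,6,7} D(U)={3,4} D(V)={3,4}: W {3,4,5,6,7}->{}; U {3,4}->{}; V {3,4}->{} => REVISION
Total revisions = 2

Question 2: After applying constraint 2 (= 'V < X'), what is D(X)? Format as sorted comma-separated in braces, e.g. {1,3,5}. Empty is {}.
Constraint 1 (U + V = X) on D(U)={3,4,5,6,7} D(V)={3,4,5,7} D(X)={4,5,6,7}: U {3,4,5,6,7}->{3,4}; V {3,4,5,7}->{3,4}; X {4,5,6,7}->{6,7}
Constraint 2 (V < X) on D(V)={3,4} D(X)={6,7}: no change
So after constraint 2: D(X) = {6,7}

Answer: {6,7}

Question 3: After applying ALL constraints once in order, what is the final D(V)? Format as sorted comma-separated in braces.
Constraint 1 (U + V = X) on D(U)={3,4,5,6,7} D(V)={3,4,5,7} D(X)={4,5,6,7}: U {3,4,5,6,7}->{3,4}; V {3,4,5,7}->{3,4}; X {4,5,6,7}->{6,7}
Constraint 2 (V < X) on D(V)={3,4} D(X)={6,7}: no change
Constraint 3 (W + U = V) on D(W)={3,4,5,6,7} D(U)={3,4} D(V)={3,4}: W {3,4,5,6,7}->{}; U {3,4}->{}; V {3,4}->{}
So after all 3 constraints: D(V) = {}

Answer: {}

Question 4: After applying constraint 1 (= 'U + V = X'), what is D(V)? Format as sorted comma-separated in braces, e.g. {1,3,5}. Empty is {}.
Constraint 1 (U + V = X) on D(U)={3,4,5,6,7} D(V)={3,4,5,7} D(X)={4,5,6,7}: U {3,4,5,6,7}->{3,4}; V {3,4,5,7}->{3,4}; X {4,5,6,7}->{6,7}
So after constraint 1: D(V) = {3,4}

Answer: {3,4}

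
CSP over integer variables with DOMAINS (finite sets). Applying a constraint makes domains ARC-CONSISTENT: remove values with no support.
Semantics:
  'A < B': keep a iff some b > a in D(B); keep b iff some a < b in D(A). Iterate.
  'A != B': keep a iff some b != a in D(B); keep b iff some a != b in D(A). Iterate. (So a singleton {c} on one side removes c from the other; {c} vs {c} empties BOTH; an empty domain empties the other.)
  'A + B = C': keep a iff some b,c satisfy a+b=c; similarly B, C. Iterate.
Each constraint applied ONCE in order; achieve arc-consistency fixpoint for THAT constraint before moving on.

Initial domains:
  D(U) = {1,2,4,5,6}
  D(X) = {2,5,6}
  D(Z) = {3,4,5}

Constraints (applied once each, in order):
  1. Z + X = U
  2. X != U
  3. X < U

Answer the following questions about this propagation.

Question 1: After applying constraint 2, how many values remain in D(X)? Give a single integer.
Answer: 1

Derivation:
Constraint 1 (Z + X = U) on D(Z)={3,4,5} D(X)={2,5,6} D(U)={1,2,4,5,6}: Z {3,4,5}->{3,4}; X {2,5,6}->{2}; U {1,2,4,5,6}->{5,6}
Constraint 2 (X != U) on D(X)={2} D(U)={5,6}: no change
So after constraint 2: D(X)={2}, size = 1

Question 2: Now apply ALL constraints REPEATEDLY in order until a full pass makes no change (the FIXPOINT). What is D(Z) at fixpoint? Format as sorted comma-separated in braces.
Answer: {3,4}

Derivation:
pass 0 (initial): D(Z)={3,4,5}
pass 1: U {1,2,4,5,6}->{5,6}; X {2,5,6}->{2}; Z {3,4,5}->{3,4}
pass 2: no change
Fixpoint after 2 passes: D(Z) = {3,4}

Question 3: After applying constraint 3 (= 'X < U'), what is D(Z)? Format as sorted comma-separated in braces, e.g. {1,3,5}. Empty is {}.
Answer: {3,4}

Derivation:
Constraint 1 (Z + X = U) on D(Z)={3,4,5} D(X)={2,5,6} D(U)={1,2,4,5,6}: Z {3,4,5}->{3,4}; X {2,5,6}->{2}; U {1,2,4,5,6}->{5,6}
Constraint 2 (X != U) on D(X)={2} D(U)={5,6}: no change
Constraint 3 (X < U) on D(X)={2} D(U)={5,6}: no change
So after constraint 3: D(Z) = {3,4}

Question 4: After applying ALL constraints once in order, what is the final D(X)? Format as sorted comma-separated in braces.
Answer: {2}

Derivation:
Constraint 1 (Z + X = U) on D(Z)={3,4,5} D(X)={2,5,6} D(U)={1,2,4,5,6}: Z {3,4,5}->{3,4}; X {2,5,6}->{2}; U {1,2,4,5,6}->{5,6}
Constraint 2 (X != U) on D(X)={2} D(U)={5,6}: no change
Constraint 3 (X < U) on D(X)={2} D(U)={5,6}: no change
So after all 3 constraints: D(X) = {2}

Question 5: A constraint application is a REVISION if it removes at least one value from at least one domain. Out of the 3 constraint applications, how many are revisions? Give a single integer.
Answer: 1

Derivation:
Constraint 1 (Z + X = U) on D(Z)={3,4,5} D(X)={2,5,6} D(U)={1,2,4,5,6}: Z {3,4,5}->{3,4}; X {2,5,6}->{2}; U {1,2,4,5,6}->{5,6} => REVISION
Constraint 2 (X != U) on D(X)={2} D(U)={5,6}: no change => not a revision
Constraint 3 (X < U) on D(X)={2} D(U)={5,6}: no change => not a revision
Total revisions = 1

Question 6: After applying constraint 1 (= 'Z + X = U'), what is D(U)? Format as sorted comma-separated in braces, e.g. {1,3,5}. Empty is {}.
Answer: {5,6}

Derivation:
Constraint 1 (Z + X = U) on D(Z)={3,4,5} D(X)={2,5,6} D(U)={1,2,4,5,6}: Z {3,4,5}->{3,4}; X {2,5,6}->{2}; U {1,2,4,5,6}->{5,6}
So after constraint 1: D(U) = {5,6}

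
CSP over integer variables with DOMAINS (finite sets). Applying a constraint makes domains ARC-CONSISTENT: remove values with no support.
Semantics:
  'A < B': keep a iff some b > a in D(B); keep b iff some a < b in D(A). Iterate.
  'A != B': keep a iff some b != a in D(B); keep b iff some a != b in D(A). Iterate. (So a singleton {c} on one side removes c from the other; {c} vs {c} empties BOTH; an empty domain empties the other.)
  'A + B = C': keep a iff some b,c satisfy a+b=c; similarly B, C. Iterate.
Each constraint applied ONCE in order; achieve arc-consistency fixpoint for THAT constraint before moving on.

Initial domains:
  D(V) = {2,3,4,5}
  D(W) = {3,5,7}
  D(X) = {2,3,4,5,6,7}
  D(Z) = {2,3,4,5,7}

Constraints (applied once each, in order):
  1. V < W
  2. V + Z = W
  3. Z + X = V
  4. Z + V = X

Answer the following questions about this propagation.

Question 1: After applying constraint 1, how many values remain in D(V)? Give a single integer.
Answer: 4

Derivation:
Constraint 1 (V < W) on D(V)={2,3,4,5} D(W)={3,5,7}: no change
So after constraint 1: D(V)={2,3,4,5}, size = 4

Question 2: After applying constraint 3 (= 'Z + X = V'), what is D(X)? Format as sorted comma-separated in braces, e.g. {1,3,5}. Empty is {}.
Constraint 1 (V < W) on D(V)={2,3,4,5} D(W)={3,5,7}: no change
Constraint 2 (V + Z = W) on D(V)={2,3,4,5} D(Z)={2,3,4,5,7} D(W)={3,5,7}: Z {2,3,4,5,7}->{2,3,4,5}; W {3,5,7}->{5,7}
Constraint 3 (Z + X = V) on D(Z)={2,3,4,5} D(X)={2,3,4,5,6,7} D(V)={2,3,4,5}: Z {2,3,4,5}->{2,3}; X {2,3,4,5,6,7}->{2,3}; V {2,3,4,5}->{4,5}
So after constraint 3: D(X) = {2,3}

Answer: {2,3}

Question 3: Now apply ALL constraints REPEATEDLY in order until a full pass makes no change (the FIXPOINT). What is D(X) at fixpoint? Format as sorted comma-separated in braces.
Answer: {}

Derivation:
pass 0 (initial): D(X)={2,3,4,5,6,7}
pass 1: V {2,3,4,5}->{}; W {3,5,7}->{5,7}; X {2,3,4,5,6,7}->{}; Z {2,3,4,5,7}->{}
pass 2: W {5,7}->{}
pass 3: no change
Fixpoint after 3 passes: D(X) = {}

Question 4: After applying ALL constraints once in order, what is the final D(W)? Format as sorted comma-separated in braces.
Answer: {5,7}

Derivation:
Constraint 1 (V < W) on D(V)={2,3,4,5} D(W)={3,5,7}: no change
Constraint 2 (V + Z = W) on D(V)={2,3,4,5} D(Z)={2,3,4,5,7} D(W)={3,5,7}: Z {2,3,4,5,7}->{2,3,4,5}; W {3,5,7}->{5,7}
Constraint 3 (Z + X = V) on D(Z)={2,3,4,5} D(X)={2,3,4,5,6,7} D(V)={2,3,4,5}: Z {2,3,4,5}->{2,3}; X {2,3,4,5,6,7}->{2,3}; V {2,3,4,5}->{4,5}
Constraint 4 (Z + V = X) on D(Z)={2,3} D(V)={4,5} D(X)={2,3}: Z {2,3}->{}; V {4,5}->{}; X {2,3}->{}
So after all 4 constraints: D(W) = {5,7}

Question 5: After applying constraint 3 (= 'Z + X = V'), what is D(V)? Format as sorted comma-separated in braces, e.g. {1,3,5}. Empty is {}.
Constraint 1 (V < W) on D(V)={2,3,4,5} D(W)={3,5,7}: no change
Constraint 2 (V + Z = W) on D(V)={2,3,4,5} D(Z)={2,3,4,5,7} D(W)={3,5,7}: Z {2,3,4,5,7}->{2,3,4,5}; W {3,5,7}->{5,7}
Constraint 3 (Z + X = V) on D(Z)={2,3,4,5} D(X)={2,3,4,5,6,7} D(V)={2,3,4,5}: Z {2,3,4,5}->{2,3}; X {2,3,4,5,6,7}->{2,3}; V {2,3,4,5}->{4,5}
So after constraint 3: D(V) = {4,5}

Answer: {4,5}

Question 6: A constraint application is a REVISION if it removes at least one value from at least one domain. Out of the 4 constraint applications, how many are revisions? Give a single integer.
Constraint 1 (V < W) on D(V)={2,3,4,5} D(W)={3,5,7}: no change => not a revision
Constraint 2 (V + Z = W) on D(V)={2,3,4,5} D(Z)={2,3,4,5,7} D(W)={3,5,7}: Z {2,3,4,5,7}->{2,3,4,5}; W {3,5,7}->{5,7} => REVISION
Constraint 3 (Z + X = V) on D(Z)={2,3,4,5} D(X)={2,3,4,5,6,7} D(V)={2,3,4,5}: Z {2,3,4,5}->{2,3}; X {2,3,4,5,6,7}->{2,3}; V {2,3,4,5}->{4,5} => REVISION
Constraint 4 (Z + V = X) on D(Z)={2,3} D(V)={4,5} D(X)={2,3}: Z {2,3}->{}; V {4,5}->{}; X {2,3}->{} => REVISION
Total revisions = 3

Answer: 3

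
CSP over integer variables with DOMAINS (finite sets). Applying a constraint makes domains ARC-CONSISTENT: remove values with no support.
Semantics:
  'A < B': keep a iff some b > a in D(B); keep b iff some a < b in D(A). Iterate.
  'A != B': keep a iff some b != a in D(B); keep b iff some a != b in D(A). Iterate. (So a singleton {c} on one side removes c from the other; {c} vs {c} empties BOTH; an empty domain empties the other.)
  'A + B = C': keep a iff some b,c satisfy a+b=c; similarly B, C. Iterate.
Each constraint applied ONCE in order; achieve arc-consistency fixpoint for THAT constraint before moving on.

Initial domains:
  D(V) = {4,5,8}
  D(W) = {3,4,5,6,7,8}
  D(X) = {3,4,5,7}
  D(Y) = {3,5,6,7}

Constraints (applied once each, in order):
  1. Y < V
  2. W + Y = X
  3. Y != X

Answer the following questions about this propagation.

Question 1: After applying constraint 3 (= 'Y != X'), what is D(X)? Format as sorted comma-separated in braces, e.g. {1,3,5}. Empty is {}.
Constraint 1 (Y < V) on D(Y)={3,5,6,7} D(V)={4,5,8}: no change
Constraint 2 (W + Y = X) on D(W)={3,4,5,6,7,8} D(Y)={3,5,6,7} D(X)={3,4,5,7}: W {3,4,5,6,7,8}->{4}; Y {3,5,6,7}->{3}; X {3,4,5,7}->{7}
Constraint 3 (Y != X) on D(Y)={3} D(X)={7}: no change
So after constraint 3: D(X) = {7}

Answer: {7}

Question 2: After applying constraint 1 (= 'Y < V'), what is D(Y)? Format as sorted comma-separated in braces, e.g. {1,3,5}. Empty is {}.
Answer: {3,5,6,7}

Derivation:
Constraint 1 (Y < V) on D(Y)={3,5,6,7} D(V)={4,5,8}: no change
So after constraint 1: D(Y) = {3,5,6,7}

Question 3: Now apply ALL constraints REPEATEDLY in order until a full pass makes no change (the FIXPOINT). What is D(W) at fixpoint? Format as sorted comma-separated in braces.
Answer: {4}

Derivation:
pass 0 (initial): D(W)={3,4,5,6,7,8}
pass 1: W {3,4,5,6,7,8}->{4}; X {3,4,5,7}->{7}; Y {3,5,6,7}->{3}
pass 2: no change
Fixpoint after 2 passes: D(W) = {4}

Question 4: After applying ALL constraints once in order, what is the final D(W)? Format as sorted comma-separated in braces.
Answer: {4}

Derivation:
Constraint 1 (Y < V) on D(Y)={3,5,6,7} D(V)={4,5,8}: no change
Constraint 2 (W + Y = X) on D(W)={3,4,5,6,7,8} D(Y)={3,5,6,7} D(X)={3,4,5,7}: W {3,4,5,6,7,8}->{4}; Y {3,5,6,7}->{3}; X {3,4,5,7}->{7}
Constraint 3 (Y != X) on D(Y)={3} D(X)={7}: no change
So after all 3 constraints: D(W) = {4}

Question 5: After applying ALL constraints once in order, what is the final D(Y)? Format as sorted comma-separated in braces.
Constraint 1 (Y < V) on D(Y)={3,5,6,7} D(V)={4,5,8}: no change
Constraint 2 (W + Y = X) on D(W)={3,4,5,6,7,8} D(Y)={3,5,6,7} D(X)={3,4,5,7}: W {3,4,5,6,7,8}->{4}; Y {3,5,6,7}->{3}; X {3,4,5,7}->{7}
Constraint 3 (Y != X) on D(Y)={3} D(X)={7}: no change
So after all 3 constraints: D(Y) = {3}

Answer: {3}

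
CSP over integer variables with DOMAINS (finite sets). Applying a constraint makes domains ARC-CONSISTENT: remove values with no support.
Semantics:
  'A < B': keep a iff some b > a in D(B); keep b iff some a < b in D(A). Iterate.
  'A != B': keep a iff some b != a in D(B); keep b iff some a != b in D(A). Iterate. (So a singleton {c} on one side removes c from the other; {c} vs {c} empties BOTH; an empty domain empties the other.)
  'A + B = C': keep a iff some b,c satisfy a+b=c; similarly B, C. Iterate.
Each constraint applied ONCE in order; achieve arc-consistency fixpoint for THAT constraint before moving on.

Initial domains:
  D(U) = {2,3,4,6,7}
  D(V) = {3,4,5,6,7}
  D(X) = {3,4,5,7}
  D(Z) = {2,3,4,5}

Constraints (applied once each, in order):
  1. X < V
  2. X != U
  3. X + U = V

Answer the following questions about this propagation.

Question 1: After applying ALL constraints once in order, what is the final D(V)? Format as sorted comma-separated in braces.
Constraint 1 (X < V) on D(X)={3,4,5,7} D(V)={3,4,5,6,7}: X {3,4,5,7}->{3,4,5}; V {3,4,5,6,7}->{4,5,6,7}
Constraint 2 (X != U) on D(X)={3,4,5} D(U)={2,3,4,6,7}: no change
Constraint 3 (X + U = V) on D(X)={3,4,5} D(U)={2,3,4,6,7} D(V)={4,5,6,7}: U {2,3,4,6,7}->{2,3,4}; V {4,5,6,7}->{5,6,7}
So after all 3 constraints: D(V) = {5,6,7}

Answer: {5,6,7}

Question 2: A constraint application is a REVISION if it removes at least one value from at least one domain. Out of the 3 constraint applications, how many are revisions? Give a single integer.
Constraint 1 (X < V) on D(X)={3,4,5,7} D(V)={3,4,5,6,7}: X {3,4,5,7}->{3,4,5}; V {3,4,5,6,7}->{4,5,6,7} => REVISION
Constraint 2 (X != U) on D(X)={3,4,5} D(U)={2,3,4,6,7}: no change => not a revision
Constraint 3 (X + U = V) on D(X)={3,4,5} D(U)={2,3,4,6,7} D(V)={4,5,6,7}: U {2,3,4,6,7}->{2,3,4}; V {4,5,6,7}->{5,6,7} => REVISION
Total revisions = 2

Answer: 2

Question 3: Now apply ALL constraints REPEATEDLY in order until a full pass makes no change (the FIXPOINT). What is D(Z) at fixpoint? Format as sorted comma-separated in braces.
pass 0 (initial): D(Z)={2,3,4,5}
pass 1: U {2,3,4,6,7}->{2,3,4}; V {3,4,5,6,7}->{5,6,7}; X {3,4,5,7}->{3,4,5}
pass 2: no change
Fixpoint after 2 passes: D(Z) = {2,3,4,5}

Answer: {2,3,4,5}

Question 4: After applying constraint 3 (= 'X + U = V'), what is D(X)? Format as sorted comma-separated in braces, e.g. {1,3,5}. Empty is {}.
Constraint 1 (X < V) on D(X)={3,4,5,7} D(V)={3,4,5,6,7}: X {3,4,5,7}->{3,4,5}; V {3,4,5,6,7}->{4,5,6,7}
Constraint 2 (X != U) on D(X)={3,4,5} D(U)={2,3,4,6,7}: no change
Constraint 3 (X + U = V) on D(X)={3,4,5} D(U)={2,3,4,6,7} D(V)={4,5,6,7}: U {2,3,4,6,7}->{2,3,4}; V {4,5,6,7}->{5,6,7}
So after constraint 3: D(X) = {3,4,5}

Answer: {3,4,5}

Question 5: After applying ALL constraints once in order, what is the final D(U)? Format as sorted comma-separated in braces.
Constraint 1 (X < V) on D(X)={3,4,5,7} D(V)={3,4,5,6,7}: X {3,4,5,7}->{3,4,5}; V {3,4,5,6,7}->{4,5,6,7}
Constraint 2 (X != U) on D(X)={3,4,5} D(U)={2,3,4,6,7}: no change
Constraint 3 (X + U = V) on D(X)={3,4,5} D(U)={2,3,4,6,7} D(V)={4,5,6,7}: U {2,3,4,6,7}->{2,3,4}; V {4,5,6,7}->{5,6,7}
So after all 3 constraints: D(U) = {2,3,4}

Answer: {2,3,4}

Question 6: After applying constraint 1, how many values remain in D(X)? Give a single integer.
Constraint 1 (X < V) on D(X)={3,4,5,7} D(V)={3,4,5,6,7}: X {3,4,5,7}->{3,4,5}; V {3,4,5,6,7}->{4,5,6,7}
So after constraint 1: D(X)={3,4,5}, size = 3

Answer: 3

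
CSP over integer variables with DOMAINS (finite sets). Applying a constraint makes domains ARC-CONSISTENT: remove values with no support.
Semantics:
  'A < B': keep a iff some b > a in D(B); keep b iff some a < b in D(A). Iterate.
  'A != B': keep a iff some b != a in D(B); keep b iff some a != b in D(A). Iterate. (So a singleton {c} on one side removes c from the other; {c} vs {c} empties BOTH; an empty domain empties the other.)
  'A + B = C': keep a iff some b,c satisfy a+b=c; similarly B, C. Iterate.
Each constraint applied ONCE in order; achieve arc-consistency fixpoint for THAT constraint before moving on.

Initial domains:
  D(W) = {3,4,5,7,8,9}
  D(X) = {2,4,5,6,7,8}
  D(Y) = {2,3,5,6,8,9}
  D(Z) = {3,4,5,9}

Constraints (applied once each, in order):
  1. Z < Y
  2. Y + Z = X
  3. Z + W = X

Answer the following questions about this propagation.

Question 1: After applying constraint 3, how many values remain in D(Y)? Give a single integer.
Constraint 1 (Z < Y) on D(Z)={3,4,5,9} D(Y)={2,3,5,6,8,9}: Z {3,4,5,9}->{3,4,5}; Y {2,3,5,6,8,9}->{5,6,8,9}
Constraint 2 (Y + Z = X) on D(Y)={5,6,8,9} D(Z)={3,4,5} D(X)={2,4,5,6,7,8}: Y {5,6,8,9}->{5}; Z {3,4,5}->{3}; X {2,4,5,6,7,8}->{8}
Constraint 3 (Z + W = X) on D(Z)={3} D(W)={3,4,5,7,8,9} D(X)={8}: W {3,4,5,7,8,9}->{5}
So after constraint 3: D(Y)={5}, size = 1

Answer: 1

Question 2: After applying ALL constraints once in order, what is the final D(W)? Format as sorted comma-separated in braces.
Constraint 1 (Z < Y) on D(Z)={3,4,5,9} D(Y)={2,3,5,6,8,9}: Z {3,4,5,9}->{3,4,5}; Y {2,3,5,6,8,9}->{5,6,8,9}
Constraint 2 (Y + Z = X) on D(Y)={5,6,8,9} D(Z)={3,4,5} D(X)={2,4,5,6,7,8}: Y {5,6,8,9}->{5}; Z {3,4,5}->{3}; X {2,4,5,6,7,8}->{8}
Constraint 3 (Z + W = X) on D(Z)={3} D(W)={3,4,5,7,8,9} D(X)={8}: W {3,4,5,7,8,9}->{5}
So after all 3 constraints: D(W) = {5}

Answer: {5}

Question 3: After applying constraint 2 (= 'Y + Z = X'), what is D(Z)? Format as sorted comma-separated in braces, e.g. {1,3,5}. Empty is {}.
Constraint 1 (Z < Y) on D(Z)={3,4,5,9} D(Y)={2,3,5,6,8,9}: Z {3,4,5,9}->{3,4,5}; Y {2,3,5,6,8,9}->{5,6,8,9}
Constraint 2 (Y + Z = X) on D(Y)={5,6,8,9} D(Z)={3,4,5} D(X)={2,4,5,6,7,8}: Y {5,6,8,9}->{5}; Z {3,4,5}->{3}; X {2,4,5,6,7,8}->{8}
So after constraint 2: D(Z) = {3}

Answer: {3}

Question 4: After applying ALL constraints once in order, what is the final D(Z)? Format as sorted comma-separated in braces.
Answer: {3}

Derivation:
Constraint 1 (Z < Y) on D(Z)={3,4,5,9} D(Y)={2,3,5,6,8,9}: Z {3,4,5,9}->{3,4,5}; Y {2,3,5,6,8,9}->{5,6,8,9}
Constraint 2 (Y + Z = X) on D(Y)={5,6,8,9} D(Z)={3,4,5} D(X)={2,4,5,6,7,8}: Y {5,6,8,9}->{5}; Z {3,4,5}->{3}; X {2,4,5,6,7,8}->{8}
Constraint 3 (Z + W = X) on D(Z)={3} D(W)={3,4,5,7,8,9} D(X)={8}: W {3,4,5,7,8,9}->{5}
So after all 3 constraints: D(Z) = {3}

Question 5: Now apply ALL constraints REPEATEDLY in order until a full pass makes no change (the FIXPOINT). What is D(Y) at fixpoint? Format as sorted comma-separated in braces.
pass 0 (initial): D(Y)={2,3,5,6,8,9}
pass 1: W {3,4,5,7,8,9}->{5}; X {2,4,5,6,7,8}->{8}; Y {2,3,5,6,8,9}->{5}; Z {3,4,5,9}->{3}
pass 2: no change
Fixpoint after 2 passes: D(Y) = {5}

Answer: {5}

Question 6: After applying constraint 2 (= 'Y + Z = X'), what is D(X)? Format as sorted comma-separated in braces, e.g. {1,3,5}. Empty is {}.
Constraint 1 (Z < Y) on D(Z)={3,4,5,9} D(Y)={2,3,5,6,8,9}: Z {3,4,5,9}->{3,4,5}; Y {2,3,5,6,8,9}->{5,6,8,9}
Constraint 2 (Y + Z = X) on D(Y)={5,6,8,9} D(Z)={3,4,5} D(X)={2,4,5,6,7,8}: Y {5,6,8,9}->{5}; Z {3,4,5}->{3}; X {2,4,5,6,7,8}->{8}
So after constraint 2: D(X) = {8}

Answer: {8}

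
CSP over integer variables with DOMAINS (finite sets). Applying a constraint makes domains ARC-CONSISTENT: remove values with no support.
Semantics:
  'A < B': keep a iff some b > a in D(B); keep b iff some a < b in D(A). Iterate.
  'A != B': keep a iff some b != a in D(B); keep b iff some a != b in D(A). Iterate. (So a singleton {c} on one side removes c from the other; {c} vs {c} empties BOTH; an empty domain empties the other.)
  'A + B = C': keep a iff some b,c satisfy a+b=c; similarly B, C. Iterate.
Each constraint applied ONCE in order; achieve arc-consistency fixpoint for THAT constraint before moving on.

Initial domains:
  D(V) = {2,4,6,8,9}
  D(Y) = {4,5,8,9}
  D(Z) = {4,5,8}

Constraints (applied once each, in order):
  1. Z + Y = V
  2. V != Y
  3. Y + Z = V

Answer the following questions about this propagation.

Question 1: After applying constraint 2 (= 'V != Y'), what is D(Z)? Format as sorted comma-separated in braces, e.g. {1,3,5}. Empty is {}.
Answer: {4,5}

Derivation:
Constraint 1 (Z + Y = V) on D(Z)={4,5,8} D(Y)={4,5,8,9} D(V)={2,4,6,8,9}: Z {4,5,8}->{4,5}; Y {4,5,8,9}->{4,5}; V {2,4,6,8,9}->{8,9}
Constraint 2 (V != Y) on D(V)={8,9} D(Y)={4,5}: no change
So after constraint 2: D(Z) = {4,5}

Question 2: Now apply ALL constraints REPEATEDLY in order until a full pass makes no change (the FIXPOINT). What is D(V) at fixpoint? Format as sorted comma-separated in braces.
pass 0 (initial): D(V)={2,4,6,8,9}
pass 1: V {2,4,6,8,9}->{8,9}; Y {4,5,8,9}->{4,5}; Z {4,5,8}->{4,5}
pass 2: no change
Fixpoint after 2 passes: D(V) = {8,9}

Answer: {8,9}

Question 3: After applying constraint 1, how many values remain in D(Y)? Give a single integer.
Answer: 2

Derivation:
Constraint 1 (Z + Y = V) on D(Z)={4,5,8} D(Y)={4,5,8,9} D(V)={2,4,6,8,9}: Z {4,5,8}->{4,5}; Y {4,5,8,9}->{4,5}; V {2,4,6,8,9}->{8,9}
So after constraint 1: D(Y)={4,5}, size = 2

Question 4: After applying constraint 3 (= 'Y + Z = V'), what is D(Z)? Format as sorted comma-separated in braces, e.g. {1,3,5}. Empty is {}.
Constraint 1 (Z + Y = V) on D(Z)={4,5,8} D(Y)={4,5,8,9} D(V)={2,4,6,8,9}: Z {4,5,8}->{4,5}; Y {4,5,8,9}->{4,5}; V {2,4,6,8,9}->{8,9}
Constraint 2 (V != Y) on D(V)={8,9} D(Y)={4,5}: no change
Constraint 3 (Y + Z = V) on D(Y)={4,5} D(Z)={4,5} D(V)={8,9}: no change
So after constraint 3: D(Z) = {4,5}

Answer: {4,5}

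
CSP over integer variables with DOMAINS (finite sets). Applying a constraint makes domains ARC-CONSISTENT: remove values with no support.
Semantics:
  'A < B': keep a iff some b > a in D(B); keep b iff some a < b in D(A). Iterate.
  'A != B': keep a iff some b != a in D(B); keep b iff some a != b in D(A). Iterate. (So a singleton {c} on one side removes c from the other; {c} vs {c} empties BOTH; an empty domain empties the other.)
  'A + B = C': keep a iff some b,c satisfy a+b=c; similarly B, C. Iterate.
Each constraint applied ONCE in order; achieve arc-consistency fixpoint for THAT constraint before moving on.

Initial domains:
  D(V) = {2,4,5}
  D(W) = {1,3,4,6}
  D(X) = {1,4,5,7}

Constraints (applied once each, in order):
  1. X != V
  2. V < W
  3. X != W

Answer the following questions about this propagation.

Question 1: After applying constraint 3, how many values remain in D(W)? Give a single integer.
Constraint 1 (X != V) on D(X)={1,4,5,7} D(V)={2,4,5}: no change
Constraint 2 (V < W) on D(V)={2,4,5} D(W)={1,3,4,6}: W {1,3,4,6}->{3,4,6}
Constraint 3 (X != W) on D(X)={1,4,5,7} D(W)={3,4,6}: no change
So after constraint 3: D(W)={3,4,6}, size = 3

Answer: 3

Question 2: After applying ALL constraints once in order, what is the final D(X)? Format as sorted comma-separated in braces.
Constraint 1 (X != V) on D(X)={1,4,5,7} D(V)={2,4,5}: no change
Constraint 2 (V < W) on D(V)={2,4,5} D(W)={1,3,4,6}: W {1,3,4,6}->{3,4,6}
Constraint 3 (X != W) on D(X)={1,4,5,7} D(W)={3,4,6}: no change
So after all 3 constraints: D(X) = {1,4,5,7}

Answer: {1,4,5,7}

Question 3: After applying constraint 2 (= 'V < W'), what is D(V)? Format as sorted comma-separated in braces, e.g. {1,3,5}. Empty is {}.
Answer: {2,4,5}

Derivation:
Constraint 1 (X != V) on D(X)={1,4,5,7} D(V)={2,4,5}: no change
Constraint 2 (V < W) on D(V)={2,4,5} D(W)={1,3,4,6}: W {1,3,4,6}->{3,4,6}
So after constraint 2: D(V) = {2,4,5}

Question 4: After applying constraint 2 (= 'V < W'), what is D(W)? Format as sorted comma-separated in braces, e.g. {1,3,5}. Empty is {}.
Answer: {3,4,6}

Derivation:
Constraint 1 (X != V) on D(X)={1,4,5,7} D(V)={2,4,5}: no change
Constraint 2 (V < W) on D(V)={2,4,5} D(W)={1,3,4,6}: W {1,3,4,6}->{3,4,6}
So after constraint 2: D(W) = {3,4,6}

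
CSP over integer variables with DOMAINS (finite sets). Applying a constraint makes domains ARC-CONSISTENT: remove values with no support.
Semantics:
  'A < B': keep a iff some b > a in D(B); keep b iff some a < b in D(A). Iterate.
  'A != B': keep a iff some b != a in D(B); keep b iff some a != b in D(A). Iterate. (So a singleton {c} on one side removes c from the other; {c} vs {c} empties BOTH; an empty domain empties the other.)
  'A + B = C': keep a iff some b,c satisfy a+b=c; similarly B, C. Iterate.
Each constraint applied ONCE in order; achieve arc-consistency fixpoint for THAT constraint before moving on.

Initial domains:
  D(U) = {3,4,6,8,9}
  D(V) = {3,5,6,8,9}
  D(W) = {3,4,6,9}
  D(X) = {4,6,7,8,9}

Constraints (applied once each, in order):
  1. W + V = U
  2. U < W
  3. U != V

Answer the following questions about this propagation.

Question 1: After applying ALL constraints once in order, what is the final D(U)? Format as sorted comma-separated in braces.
Answer: {}

Derivation:
Constraint 1 (W + V = U) on D(W)={3,4,6,9} D(V)={3,5,6,8,9} D(U)={3,4,6,8,9}: W {3,4,6,9}->{3,4,6}; V {3,5,6,8,9}->{3,5,6}; U {3,4,6,8,9}->{6,8,9}
Constraint 2 (U < W) on D(U)={6,8,9} D(W)={3,4,6}: U {6,8,9}->{}; W {3,4,6}->{}
Constraint 3 (U != V) on D(U)={} D(V)={3,5,6}: V {3,5,6}->{}
So after all 3 constraints: D(U) = {}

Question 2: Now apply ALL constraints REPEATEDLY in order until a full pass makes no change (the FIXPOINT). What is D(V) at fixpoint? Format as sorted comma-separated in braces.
pass 0 (initial): D(V)={3,5,6,8,9}
pass 1: U {3,4,6,8,9}->{}; V {3,5,6,8,9}->{}; W {3,4,6,9}->{}
pass 2: no change
Fixpoint after 2 passes: D(V) = {}

Answer: {}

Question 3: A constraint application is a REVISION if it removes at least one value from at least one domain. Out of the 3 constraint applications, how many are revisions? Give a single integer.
Constraint 1 (W + V = U) on D(W)={3,4,6,9} D(V)={3,5,6,8,9} D(U)={3,4,6,8,9}: W {3,4,6,9}->{3,4,6}; V {3,5,6,8,9}->{3,5,6}; U {3,4,6,8,9}->{6,8,9} => REVISION
Constraint 2 (U < W) on D(U)={6,8,9} D(W)={3,4,6}: U {6,8,9}->{}; W {3,4,6}->{} => REVISION
Constraint 3 (U != V) on D(U)={} D(V)={3,5,6}: V {3,5,6}->{} => REVISION
Total revisions = 3

Answer: 3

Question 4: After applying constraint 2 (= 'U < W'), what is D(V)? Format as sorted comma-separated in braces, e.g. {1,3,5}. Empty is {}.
Constraint 1 (W + V = U) on D(W)={3,4,6,9} D(V)={3,5,6,8,9} D(U)={3,4,6,8,9}: W {3,4,6,9}->{3,4,6}; V {3,5,6,8,9}->{3,5,6}; U {3,4,6,8,9}->{6,8,9}
Constraint 2 (U < W) on D(U)={6,8,9} D(W)={3,4,6}: U {6,8,9}->{}; W {3,4,6}->{}
So after constraint 2: D(V) = {3,5,6}

Answer: {3,5,6}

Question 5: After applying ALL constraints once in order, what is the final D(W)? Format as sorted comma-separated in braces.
Answer: {}

Derivation:
Constraint 1 (W + V = U) on D(W)={3,4,6,9} D(V)={3,5,6,8,9} D(U)={3,4,6,8,9}: W {3,4,6,9}->{3,4,6}; V {3,5,6,8,9}->{3,5,6}; U {3,4,6,8,9}->{6,8,9}
Constraint 2 (U < W) on D(U)={6,8,9} D(W)={3,4,6}: U {6,8,9}->{}; W {3,4,6}->{}
Constraint 3 (U != V) on D(U)={} D(V)={3,5,6}: V {3,5,6}->{}
So after all 3 constraints: D(W) = {}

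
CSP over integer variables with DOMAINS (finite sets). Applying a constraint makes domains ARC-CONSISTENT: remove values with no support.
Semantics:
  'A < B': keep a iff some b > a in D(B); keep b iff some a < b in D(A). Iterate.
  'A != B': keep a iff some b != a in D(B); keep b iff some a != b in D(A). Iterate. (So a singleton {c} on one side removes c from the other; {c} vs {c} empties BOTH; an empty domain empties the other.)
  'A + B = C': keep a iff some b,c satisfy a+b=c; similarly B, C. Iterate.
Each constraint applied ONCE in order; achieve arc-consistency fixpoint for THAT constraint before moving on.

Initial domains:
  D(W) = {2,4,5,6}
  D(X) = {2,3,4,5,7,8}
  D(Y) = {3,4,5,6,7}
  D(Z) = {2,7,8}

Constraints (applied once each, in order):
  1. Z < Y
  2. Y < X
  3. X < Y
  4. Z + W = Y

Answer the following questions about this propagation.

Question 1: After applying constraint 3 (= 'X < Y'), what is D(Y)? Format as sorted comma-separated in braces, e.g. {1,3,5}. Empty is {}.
Constraint 1 (Z < Y) on D(Z)={2,7,8} D(Y)={3,4,5,6,7}: Z {2,7,8}->{2}
Constraint 2 (Y < X) on D(Y)={3,4,5,6,7} D(X)={2,3,4,5,7,8}: X {2,3,4,5,7,8}->{4,5,7,8}
Constraint 3 (X < Y) on D(X)={4,5,7,8} D(Y)={3,4,5,6,7}: X {4,5,7,8}->{4,5}; Y {3,4,5,6,7}->{5,6,7}
So after constraint 3: D(Y) = {5,6,7}

Answer: {5,6,7}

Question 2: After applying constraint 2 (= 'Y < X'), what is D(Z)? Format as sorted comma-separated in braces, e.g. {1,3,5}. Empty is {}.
Constraint 1 (Z < Y) on D(Z)={2,7,8} D(Y)={3,4,5,6,7}: Z {2,7,8}->{2}
Constraint 2 (Y < X) on D(Y)={3,4,5,6,7} D(X)={2,3,4,5,7,8}: X {2,3,4,5,7,8}->{4,5,7,8}
So after constraint 2: D(Z) = {2}

Answer: {2}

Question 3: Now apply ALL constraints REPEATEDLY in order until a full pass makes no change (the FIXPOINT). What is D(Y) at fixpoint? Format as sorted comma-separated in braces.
pass 0 (initial): D(Y)={3,4,5,6,7}
pass 1: W {2,4,5,6}->{4,5}; X {2,3,4,5,7,8}->{4,5}; Y {3,4,5,6,7}->{6,7}; Z {2,7,8}->{2}
pass 2: W {4,5}->{}; X {4,5}->{}; Y {6,7}->{}; Z {2}->{}
pass 3: no change
Fixpoint after 3 passes: D(Y) = {}

Answer: {}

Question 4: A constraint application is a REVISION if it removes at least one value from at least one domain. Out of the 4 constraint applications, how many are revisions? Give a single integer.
Constraint 1 (Z < Y) on D(Z)={2,7,8} D(Y)={3,4,5,6,7}: Z {2,7,8}->{2} => REVISION
Constraint 2 (Y < X) on D(Y)={3,4,5,6,7} D(X)={2,3,4,5,7,8}: X {2,3,4,5,7,8}->{4,5,7,8} => REVISION
Constraint 3 (X < Y) on D(X)={4,5,7,8} D(Y)={3,4,5,6,7}: X {4,5,7,8}->{4,5}; Y {3,4,5,6,7}->{5,6,7} => REVISION
Constraint 4 (Z + W = Y) on D(Z)={2} D(W)={2,4,5,6} D(Y)={5,6,7}: W {2,4,5,6}->{4,5}; Y {5,6,7}->{6,7} => REVISION
Total revisions = 4

Answer: 4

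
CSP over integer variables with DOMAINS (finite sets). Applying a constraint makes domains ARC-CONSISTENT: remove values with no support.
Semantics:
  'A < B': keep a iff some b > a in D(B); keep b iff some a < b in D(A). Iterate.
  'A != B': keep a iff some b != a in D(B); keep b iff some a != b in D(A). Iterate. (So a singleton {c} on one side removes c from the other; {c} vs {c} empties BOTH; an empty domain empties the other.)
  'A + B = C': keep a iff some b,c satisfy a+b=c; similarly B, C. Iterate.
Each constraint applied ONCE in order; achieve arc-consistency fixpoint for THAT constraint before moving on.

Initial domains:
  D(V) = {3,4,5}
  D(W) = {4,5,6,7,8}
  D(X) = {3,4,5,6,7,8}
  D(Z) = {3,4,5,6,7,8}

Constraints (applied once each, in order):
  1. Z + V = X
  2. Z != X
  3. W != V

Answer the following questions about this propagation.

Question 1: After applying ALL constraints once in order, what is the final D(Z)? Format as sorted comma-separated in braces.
Answer: {3,4,5}

Derivation:
Constraint 1 (Z + V = X) on D(Z)={3,4,5,6,7,8} D(V)={3,4,5} D(X)={3,4,5,6,7,8}: Z {3,4,5,6,7,8}->{3,4,5}; X {3,4,5,6,7,8}->{6,7,8}
Constraint 2 (Z != X) on D(Z)={3,4,5} D(X)={6,7,8}: no change
Constraint 3 (W != V) on D(W)={4,5,6,7,8} D(V)={3,4,5}: no change
So after all 3 constraints: D(Z) = {3,4,5}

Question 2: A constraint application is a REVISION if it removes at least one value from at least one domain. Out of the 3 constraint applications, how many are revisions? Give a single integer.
Answer: 1

Derivation:
Constraint 1 (Z + V = X) on D(Z)={3,4,5,6,7,8} D(V)={3,4,5} D(X)={3,4,5,6,7,8}: Z {3,4,5,6,7,8}->{3,4,5}; X {3,4,5,6,7,8}->{6,7,8} => REVISION
Constraint 2 (Z != X) on D(Z)={3,4,5} D(X)={6,7,8}: no change => not a revision
Constraint 3 (W != V) on D(W)={4,5,6,7,8} D(V)={3,4,5}: no change => not a revision
Total revisions = 1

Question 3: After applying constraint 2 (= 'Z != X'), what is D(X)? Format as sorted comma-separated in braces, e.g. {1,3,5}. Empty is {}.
Constraint 1 (Z + V = X) on D(Z)={3,4,5,6,7,8} D(V)={3,4,5} D(X)={3,4,5,6,7,8}: Z {3,4,5,6,7,8}->{3,4,5}; X {3,4,5,6,7,8}->{6,7,8}
Constraint 2 (Z != X) on D(Z)={3,4,5} D(X)={6,7,8}: no change
So after constraint 2: D(X) = {6,7,8}

Answer: {6,7,8}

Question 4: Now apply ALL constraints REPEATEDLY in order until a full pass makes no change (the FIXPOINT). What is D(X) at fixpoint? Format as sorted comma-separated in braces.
pass 0 (initial): D(X)={3,4,5,6,7,8}
pass 1: X {3,4,5,6,7,8}->{6,7,8}; Z {3,4,5,6,7,8}->{3,4,5}
pass 2: no change
Fixpoint after 2 passes: D(X) = {6,7,8}

Answer: {6,7,8}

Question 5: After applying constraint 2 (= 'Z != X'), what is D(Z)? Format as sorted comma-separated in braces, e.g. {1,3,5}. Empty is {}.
Constraint 1 (Z + V = X) on D(Z)={3,4,5,6,7,8} D(V)={3,4,5} D(X)={3,4,5,6,7,8}: Z {3,4,5,6,7,8}->{3,4,5}; X {3,4,5,6,7,8}->{6,7,8}
Constraint 2 (Z != X) on D(Z)={3,4,5} D(X)={6,7,8}: no change
So after constraint 2: D(Z) = {3,4,5}

Answer: {3,4,5}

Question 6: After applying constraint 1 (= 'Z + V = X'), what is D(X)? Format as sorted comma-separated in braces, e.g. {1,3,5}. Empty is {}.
Answer: {6,7,8}

Derivation:
Constraint 1 (Z + V = X) on D(Z)={3,4,5,6,7,8} D(V)={3,4,5} D(X)={3,4,5,6,7,8}: Z {3,4,5,6,7,8}->{3,4,5}; X {3,4,5,6,7,8}->{6,7,8}
So after constraint 1: D(X) = {6,7,8}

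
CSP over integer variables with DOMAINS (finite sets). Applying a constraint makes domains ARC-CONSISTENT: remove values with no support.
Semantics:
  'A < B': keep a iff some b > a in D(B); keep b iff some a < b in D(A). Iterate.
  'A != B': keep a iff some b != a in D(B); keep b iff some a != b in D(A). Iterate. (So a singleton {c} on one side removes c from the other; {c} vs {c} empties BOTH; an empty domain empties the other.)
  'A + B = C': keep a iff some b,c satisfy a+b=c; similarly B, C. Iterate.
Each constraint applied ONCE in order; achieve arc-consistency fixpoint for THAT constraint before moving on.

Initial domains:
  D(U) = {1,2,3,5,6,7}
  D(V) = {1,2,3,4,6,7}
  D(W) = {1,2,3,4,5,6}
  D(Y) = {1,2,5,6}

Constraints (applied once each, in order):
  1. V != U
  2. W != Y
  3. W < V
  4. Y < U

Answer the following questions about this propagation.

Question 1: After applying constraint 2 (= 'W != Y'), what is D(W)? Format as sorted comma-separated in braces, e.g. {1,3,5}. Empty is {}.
Answer: {1,2,3,4,5,6}

Derivation:
Constraint 1 (V != U) on D(V)={1,2,3,4,6,7} D(U)={1,2,3,5,6,7}: no change
Constraint 2 (W != Y) on D(W)={1,2,3,4,5,6} D(Y)={1,2,5,6}: no change
So after constraint 2: D(W) = {1,2,3,4,5,6}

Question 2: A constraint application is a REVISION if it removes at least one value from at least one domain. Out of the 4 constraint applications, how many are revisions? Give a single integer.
Answer: 2

Derivation:
Constraint 1 (V != U) on D(V)={1,2,3,4,6,7} D(U)={1,2,3,5,6,7}: no change => not a revision
Constraint 2 (W != Y) on D(W)={1,2,3,4,5,6} D(Y)={1,2,5,6}: no change => not a revision
Constraint 3 (W < V) on D(W)={1,2,3,4,5,6} D(V)={1,2,3,4,6,7}: V {1,2,3,4,6,7}->{2,3,4,6,7} => REVISION
Constraint 4 (Y < U) on D(Y)={1,2,5,6} D(U)={1,2,3,5,6,7}: U {1,2,3,5,6,7}->{2,3,5,6,7} => REVISION
Total revisions = 2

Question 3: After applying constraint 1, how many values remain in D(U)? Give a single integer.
Answer: 6

Derivation:
Constraint 1 (V != U) on D(V)={1,2,3,4,6,7} D(U)={1,2,3,5,6,7}: no change
So after constraint 1: D(U)={1,2,3,5,6,7}, size = 6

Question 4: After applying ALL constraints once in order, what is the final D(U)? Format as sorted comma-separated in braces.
Constraint 1 (V != U) on D(V)={1,2,3,4,6,7} D(U)={1,2,3,5,6,7}: no change
Constraint 2 (W != Y) on D(W)={1,2,3,4,5,6} D(Y)={1,2,5,6}: no change
Constraint 3 (W < V) on D(W)={1,2,3,4,5,6} D(V)={1,2,3,4,6,7}: V {1,2,3,4,6,7}->{2,3,4,6,7}
Constraint 4 (Y < U) on D(Y)={1,2,5,6} D(U)={1,2,3,5,6,7}: U {1,2,3,5,6,7}->{2,3,5,6,7}
So after all 4 constraints: D(U) = {2,3,5,6,7}

Answer: {2,3,5,6,7}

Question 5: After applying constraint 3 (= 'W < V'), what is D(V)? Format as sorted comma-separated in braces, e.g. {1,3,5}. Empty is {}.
Constraint 1 (V != U) on D(V)={1,2,3,4,6,7} D(U)={1,2,3,5,6,7}: no change
Constraint 2 (W != Y) on D(W)={1,2,3,4,5,6} D(Y)={1,2,5,6}: no change
Constraint 3 (W < V) on D(W)={1,2,3,4,5,6} D(V)={1,2,3,4,6,7}: V {1,2,3,4,6,7}->{2,3,4,6,7}
So after constraint 3: D(V) = {2,3,4,6,7}

Answer: {2,3,4,6,7}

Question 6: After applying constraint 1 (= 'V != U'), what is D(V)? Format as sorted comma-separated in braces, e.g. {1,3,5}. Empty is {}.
Constraint 1 (V != U) on D(V)={1,2,3,4,6,7} D(U)={1,2,3,5,6,7}: no change
So after constraint 1: D(V) = {1,2,3,4,6,7}

Answer: {1,2,3,4,6,7}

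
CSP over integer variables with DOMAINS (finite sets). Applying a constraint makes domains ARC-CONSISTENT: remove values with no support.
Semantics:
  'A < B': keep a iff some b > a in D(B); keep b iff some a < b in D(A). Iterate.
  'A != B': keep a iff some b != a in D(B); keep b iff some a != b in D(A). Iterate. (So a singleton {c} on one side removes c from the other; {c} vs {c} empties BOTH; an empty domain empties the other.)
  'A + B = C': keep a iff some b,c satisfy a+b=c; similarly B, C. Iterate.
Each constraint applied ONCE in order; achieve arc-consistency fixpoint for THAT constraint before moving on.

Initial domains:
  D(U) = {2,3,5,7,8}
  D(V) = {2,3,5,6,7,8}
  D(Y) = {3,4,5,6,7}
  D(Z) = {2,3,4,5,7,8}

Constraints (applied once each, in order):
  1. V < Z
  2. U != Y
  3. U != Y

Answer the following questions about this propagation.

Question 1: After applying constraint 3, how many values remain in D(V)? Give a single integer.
Answer: 5

Derivation:
Constraint 1 (V < Z) on D(V)={2,3,5,6,7,8} D(Z)={2,3,4,5,7,8}: V {2,3,5,6,7,8}->{2,3,5,6,7}; Z {2,3,4,5,7,8}->{3,4,5,7,8}
Constraint 2 (U != Y) on D(U)={2,3,5,7,8} D(Y)={3,4,5,6,7}: no change
Constraint 3 (U != Y) on D(U)={2,3,5,7,8} D(Y)={3,4,5,6,7}: no change
So after constraint 3: D(V)={2,3,5,6,7}, size = 5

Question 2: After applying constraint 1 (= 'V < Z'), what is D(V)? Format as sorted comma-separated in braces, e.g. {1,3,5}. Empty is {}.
Answer: {2,3,5,6,7}

Derivation:
Constraint 1 (V < Z) on D(V)={2,3,5,6,7,8} D(Z)={2,3,4,5,7,8}: V {2,3,5,6,7,8}->{2,3,5,6,7}; Z {2,3,4,5,7,8}->{3,4,5,7,8}
So after constraint 1: D(V) = {2,3,5,6,7}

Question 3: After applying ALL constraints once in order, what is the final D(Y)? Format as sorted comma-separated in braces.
Constraint 1 (V < Z) on D(V)={2,3,5,6,7,8} D(Z)={2,3,4,5,7,8}: V {2,3,5,6,7,8}->{2,3,5,6,7}; Z {2,3,4,5,7,8}->{3,4,5,7,8}
Constraint 2 (U != Y) on D(U)={2,3,5,7,8} D(Y)={3,4,5,6,7}: no change
Constraint 3 (U != Y) on D(U)={2,3,5,7,8} D(Y)={3,4,5,6,7}: no change
So after all 3 constraints: D(Y) = {3,4,5,6,7}

Answer: {3,4,5,6,7}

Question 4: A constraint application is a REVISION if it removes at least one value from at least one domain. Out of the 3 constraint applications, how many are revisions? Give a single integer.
Constraint 1 (V < Z) on D(V)={2,3,5,6,7,8} D(Z)={2,3,4,5,7,8}: V {2,3,5,6,7,8}->{2,3,5,6,7}; Z {2,3,4,5,7,8}->{3,4,5,7,8} => REVISION
Constraint 2 (U != Y) on D(U)={2,3,5,7,8} D(Y)={3,4,5,6,7}: no change => not a revision
Constraint 3 (U != Y) on D(U)={2,3,5,7,8} D(Y)={3,4,5,6,7}: no change => not a revision
Total revisions = 1

Answer: 1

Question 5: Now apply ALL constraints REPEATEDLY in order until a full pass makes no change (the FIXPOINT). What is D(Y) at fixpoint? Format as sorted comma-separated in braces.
Answer: {3,4,5,6,7}

Derivation:
pass 0 (initial): D(Y)={3,4,5,6,7}
pass 1: V {2,3,5,6,7,8}->{2,3,5,6,7}; Z {2,3,4,5,7,8}->{3,4,5,7,8}
pass 2: no change
Fixpoint after 2 passes: D(Y) = {3,4,5,6,7}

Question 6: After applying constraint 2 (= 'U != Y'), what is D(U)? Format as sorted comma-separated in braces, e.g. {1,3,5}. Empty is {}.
Constraint 1 (V < Z) on D(V)={2,3,5,6,7,8} D(Z)={2,3,4,5,7,8}: V {2,3,5,6,7,8}->{2,3,5,6,7}; Z {2,3,4,5,7,8}->{3,4,5,7,8}
Constraint 2 (U != Y) on D(U)={2,3,5,7,8} D(Y)={3,4,5,6,7}: no change
So after constraint 2: D(U) = {2,3,5,7,8}

Answer: {2,3,5,7,8}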